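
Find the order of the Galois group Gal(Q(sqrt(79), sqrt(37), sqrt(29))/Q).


The 3 square roots of distinct primes are multiplicatively independent over Q,
so [K:Q] = 2^3 and Gal(K/Q) is isomorphic to (Z/2Z)^3.
|Gal| = 2^3 = 8

8


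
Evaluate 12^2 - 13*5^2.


x^2 - d*y^2
= 12^2 - 13*5^2
= 144 - 325
= -181

-181


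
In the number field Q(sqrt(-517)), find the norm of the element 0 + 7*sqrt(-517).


N(a + b*sqrt(d)) = a^2 - d*b^2
= (0)^2 - (-517)*(7)^2
= 0 + 25333
= 25333

25333


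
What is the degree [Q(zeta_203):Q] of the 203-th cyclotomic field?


The degree equals Euler's totient phi(203).
203 = 7 * 29
phi(203) = 168

168


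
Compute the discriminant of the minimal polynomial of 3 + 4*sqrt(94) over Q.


The element 3 + 4*sqrt(94) has minimal polynomial:
x^2 - 6*x - 1495
Discriminant = (-6)^2 - 4*(-1495)
= 36 + 5980
= 6016

6016


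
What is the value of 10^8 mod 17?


p = 17 is prime and the exponent is (p-1)/2 = 8, so by Euler's criterion 10^8 = (10/17) = +1 or -1 mod 17.
Compute by square-and-multiply:
  8 = 8 (binary 1000)
  Repeated squaring mod 17: 10^1 = 10, 10^2 = 15, 10^4 = 4, 10^8 = 16
  10^8 = 16 mod 17
Result 16 = p - 1 = -1 mod 17: 10 is a quadratic non-residue mod 17. As a residue in [0, p-1] the value is 16.
10^8 mod 17 = 16

16


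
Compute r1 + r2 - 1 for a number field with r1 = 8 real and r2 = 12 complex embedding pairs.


By Dirichlet's unit theorem:
rank = r1 + r2 - 1
= 8 + 12 - 1
= 19

19


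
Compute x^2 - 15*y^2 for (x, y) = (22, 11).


x^2 - d*y^2
= 22^2 - 15*11^2
= 484 - 1815
= -1331

-1331


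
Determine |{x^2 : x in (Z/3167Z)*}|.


For prime p, the number of non-zero quadratic residues is (p-1)/2.
= (3167-1)/2
= 1583

1583


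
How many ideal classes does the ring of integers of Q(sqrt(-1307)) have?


K = Q(sqrt(-1307)). d mod 4 = 1, so D = disc(K) = d = -1307
h(K) equals the number of primitive reduced positive-definite forms (a, b, c) = a*x^2 + b*x*y + c*y^2 with b^2 - 4ac = D,
where reduced means |b| <= a <= c, with b >= 0 whenever |b| = a or a = c, and primitive means gcd(a, b, c) = 1.
Reduced forces 3a^2 <= |D| = 1307, so 1 <= a <= 20; b must have the parity of D, and c = (b^2 - D)/(4a) must be an integer >= a.
Enumerate a = 1..20, b in [-a, a]:
  a=1: (1, 1, 327)  [1]
  a=2: none
  a=3: (3, -1, 109), (3, 1, 109)  [2]
  a=4..6: none
  a=7: (7, -3, 47), (7, 3, 47)  [2]
  a=8: none
  a=9: (9, -5, 37), (9, 5, 37)  [2]
  a=10..16: none
  a=17: (17, -11, 21), (17, 11, 21)  [2]
  a=18: none
  a=19: (19, -17, 21), (19, 17, 21)  [2]
  a=20: none
Total reduced forms: 1 + 2 + 2 + 2 + 2 + 2 = 11
h = 11

11


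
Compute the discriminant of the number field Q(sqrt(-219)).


For K = Q(sqrt(d)) with d squarefree: disc(K) = d if d = 1 mod 4, and disc(K) = 4d if d = 2 or 3 mod 4.
Here d = -219, and d mod 4 = 1.
d = 1 mod 4 (O_K = Z[(1+sqrt(d))/2]), so disc(K) = d = -219

-219


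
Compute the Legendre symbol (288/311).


p = 311 is prime, so compute (288/311) with the reciprocity algorithm (Jacobi-symbol steps: pull out 2s via (2/n), flip via reciprocity, reduce):
  pull out 2: (2/311) = +1  (since 311 mod 8 = 7)
  pull out 2: (2/311) = +1  (since 311 mod 8 = 7)
  pull out 2: (2/311) = +1  (since 311 mod 8 = 7)
  pull out 2: (2/311) = +1  (since 311 mod 8 = 7)
  pull out 2: (2/311) = +1  (since 311 mod 8 = 7)
  reciprocity: (9/311) -> +(311/9)
  reduce: (5/9)
  reciprocity: (5/9) -> +(9/5)
  reduce: (4/5)
  pull out 2: (2/5) = -1  (since 5 mod 8 = 5)
  pull out 2: (2/5) = -1  (since 5 mod 8 = 5)
  (1/5) = 1
Product of signs = 1
(288/311) = 1

1


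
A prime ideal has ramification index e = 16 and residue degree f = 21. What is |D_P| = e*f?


|D_P| = e * f
= 16 * 21
= 336

336


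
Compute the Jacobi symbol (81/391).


Compute (81/391) via quadratic reciprocity:
  reciprocity: (81/391) -> +(391/81)
  reduce: (67/81)
  reciprocity: (67/81) -> +(81/67)
  reduce: (14/67)
  pull out 2: (2/67) = -1  (since 67 mod 8 = 3)
  reciprocity: (7/67) -> -(67/7)
  reduce: (4/7)
  pull out 2: (2/7) = +1  (since 7 mod 8 = 7)
  pull out 2: (2/7) = +1  (since 7 mod 8 = 7)
  (1/7) = 1
Product of signs = 1

1


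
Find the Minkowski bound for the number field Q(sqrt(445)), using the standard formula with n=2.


d = 445, d mod 4 = 1, so disc(K) = d = 445; |disc(K)| = 445
Real quadratic field, so n = 2, s = r2 = 0, r1 = 2
M = (n!/n^n) * (4/pi)^s * sqrt(|disc(K)|) = (2!/2^2) * (4/pi)^0 * sqrt(445)
= 0.5 * 1.000000 * 21.095023
= 10.5475

10.5475


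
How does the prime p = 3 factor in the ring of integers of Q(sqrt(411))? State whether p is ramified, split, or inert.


K = Q(sqrt(411)). Since d mod 4 = 3, disc(K) = 1644.
Check p | disc: 1644 mod 3 = 0.
p divides disc, so p ramifies: (p) = P^2 with e=2, f=1, g=1.
Therefore p is ramified.

ramified


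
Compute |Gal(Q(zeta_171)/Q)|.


|Gal(Q(zeta_171)/Q)| = phi(171)
= 108

108


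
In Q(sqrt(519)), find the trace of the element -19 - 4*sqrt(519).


Tr(a + b*sqrt(d)) = (a + b*sqrt(d)) + (a - b*sqrt(d)) = 2a
= 2 * (-19)
= -38

-38


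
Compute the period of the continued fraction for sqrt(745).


Run the CF algorithm for sqrt(745).
a_0 = floor(sqrt(745)) = 27; set m_0=0, q_0=1.
Recurrence: m' = q*a - m,  q' = (d - m'^2)/q,  a' = floor((a_0 + m')/q').
  step 1: m=27, q=16, a=3
  step 2: m=21, q=19, a=2
  step 3: m=17, q=24, a=1
  step 4: m=7, q=29, a=1
  step 5: m=22, q=9, a=5
  step 6: m=23, q=24, a=2
  step 7: m=25, q=5, a=10
  step 8: m=25, q=24, a=2
  step 9: m=23, q=9, a=5
  step 10: m=22, q=29, a=1
  step 11: m=7, q=24, a=1
  step 12: m=17, q=19, a=2
  step 13: m=21, q=16, a=3
  step 14: m=27, q=1, a=54
a_14 = 2*a_0 = 54, so the period closes here.
sqrt(745) = [27; 3, 2, 1, 1, 5, 2, 10, 2, 5, 1, 1, 2, 3, 54]
Period length = 14

14


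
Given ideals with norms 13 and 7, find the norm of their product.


N(IJ) = N(I) * N(J)
= 13 * 7
= 91

91


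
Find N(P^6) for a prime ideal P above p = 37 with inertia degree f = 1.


N(P^a) = p^(a*f)
= 37^(6*1)
= 37^6
= 2565726409

2565726409


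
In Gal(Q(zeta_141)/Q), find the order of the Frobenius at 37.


The Frobenius at p in Gal(Q(zeta_n)/Q) = (Z/nZ)* is the class of p, so its order is ord_141(37), the smallest k >= 1 with 37^k = 1 mod 141.
n = 141 = 3 * 47, phi(141) = 92; the order divides phi(n).
Divisors of 92: 1, 2, 4, 23, 46, 92
Repeated squaring mod 141: 37^1 = 37, 37^2 = 100, 37^4 = 130, 37^8 = 121, 37^16 = 118, 37^32 = 106, 37^64 = 97
Test divisors in increasing order:
  k=1: 37^1 = 37 mod 141
  k=2: 37^2 = 100 mod 141
  k=4: 37^4 = 130 mod 141
  k=23: 37^23 = 118 * 130 * 100 * 37 = 1 mod 141  <- first divisor giving 1
Order = 23

23


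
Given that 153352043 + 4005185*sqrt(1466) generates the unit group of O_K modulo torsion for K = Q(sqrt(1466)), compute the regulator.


epsilon = 153352043 + 4005185*sqrt(1466)
= 3.0670e+08
R = ln(3.0670e+08)
= 19.5414

19.5414


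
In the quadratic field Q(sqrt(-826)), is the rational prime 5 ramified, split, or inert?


K = Q(sqrt(-826)). Since d mod 4 = 2, disc(K) = -3304.
Check p | disc: -3304 mod 5 = 1.
p does not divide disc. Compute Legendre symbol (d/p):
4^((5-1)/2) mod 5 = 1
(d/p) = 1, so p splits: (p) = P*P' with e=1, f=1, g=2.
Therefore p is split.

split


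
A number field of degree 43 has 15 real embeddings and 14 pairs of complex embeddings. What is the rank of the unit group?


By Dirichlet's unit theorem:
rank = r1 + r2 - 1
= 15 + 14 - 1
= 28

28


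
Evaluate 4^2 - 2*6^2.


x^2 - d*y^2
= 4^2 - 2*6^2
= 16 - 72
= -56

-56


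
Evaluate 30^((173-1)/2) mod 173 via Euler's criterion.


p = 173 is prime and the exponent is (p-1)/2 = 86, so by Euler's criterion 30^86 = (30/173) = +1 or -1 mod 173.
Compute by square-and-multiply:
  86 = 64 + 16 + 4 + 2 (binary 1010110)
  Repeated squaring mod 173: 30^1 = 30, 30^2 = 35, 30^4 = 14, 30^8 = 23, 30^16 = 10, 30^32 = 100, 30^64 = 139
  30^86 = 30^64 * 30^16 * 30^4 * 30^2 = 139 * 10 * 14 * 35 mod 173
    139 * 10 = 1390 = 6 mod 173
    6 * 14 = 84 = 84 mod 173
    84 * 35 = 2940 = 172 mod 173
  30^86 = 172 mod 173
Result 172 = p - 1 = -1 mod 173: 30 is a quadratic non-residue mod 173. As a residue in [0, p-1] the value is 172.
30^86 mod 173 = 172

172


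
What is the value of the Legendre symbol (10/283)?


p = 283 is prime, so compute (10/283) with the reciprocity algorithm (Jacobi-symbol steps: pull out 2s via (2/n), flip via reciprocity, reduce):
  pull out 2: (2/283) = -1  (since 283 mod 8 = 3)
  reciprocity: (5/283) -> +(283/5)
  reduce: (3/5)
  reciprocity: (3/5) -> +(5/3)
  reduce: (2/3)
  pull out 2: (2/3) = -1  (since 3 mod 8 = 3)
  (1/3) = 1
Product of signs = 1
(10/283) = 1

1


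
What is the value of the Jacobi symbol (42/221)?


Compute (42/221) via quadratic reciprocity:
  pull out 2: (2/221) = -1  (since 221 mod 8 = 5)
  reciprocity: (21/221) -> +(221/21)
  reduce: (11/21)
  reciprocity: (11/21) -> +(21/11)
  reduce: (10/11)
  pull out 2: (2/11) = -1  (since 11 mod 8 = 3)
  reciprocity: (5/11) -> +(11/5)
  reduce: (1/5)
  (1/5) = 1
Product of signs = 1

1


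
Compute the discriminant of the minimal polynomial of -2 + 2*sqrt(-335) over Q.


The element -2 + 2*sqrt(-335) has minimal polynomial:
x^2 + 4*x + 1344
Discriminant = (4)^2 - 4*(1344)
= 16 - 5376
= -5360

-5360


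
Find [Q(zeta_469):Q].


The degree equals Euler's totient phi(469).
469 = 7 * 67
phi(469) = 396

396


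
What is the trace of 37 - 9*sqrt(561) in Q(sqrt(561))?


Tr(a + b*sqrt(d)) = (a + b*sqrt(d)) + (a - b*sqrt(d)) = 2a
= 2 * (37)
= 74

74


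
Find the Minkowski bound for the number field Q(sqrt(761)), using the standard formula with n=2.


d = 761, d mod 4 = 1, so disc(K) = d = 761; |disc(K)| = 761
Real quadratic field, so n = 2, s = r2 = 0, r1 = 2
M = (n!/n^n) * (4/pi)^s * sqrt(|disc(K)|) = (2!/2^2) * (4/pi)^0 * sqrt(761)
= 0.5 * 1.000000 * 27.586228
= 13.7931

13.7931


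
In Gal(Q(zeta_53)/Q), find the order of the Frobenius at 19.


The Frobenius at p in Gal(Q(zeta_n)/Q) = (Z/nZ)* is the class of p, so its order is ord_53(19), the smallest k >= 1 with 19^k = 1 mod 53.
n = 53 = 53, phi(53) = 52; the order divides phi(n).
Divisors of 52: 1, 2, 4, 13, 26, 52
Repeated squaring mod 53: 19^1 = 19, 19^2 = 43, 19^4 = 47, 19^8 = 36, 19^16 = 24, 19^32 = 46
Test divisors in increasing order:
  k=1: 19^1 = 19 mod 53
  k=2: 19^2 = 43 mod 53
  k=4: 19^4 = 47 mod 53
  k=13: 19^13 = 36 * 47 * 19 = 30 mod 53
  k=26: 19^26 = 24 * 36 * 43 = 52 mod 53
  k=52: 19^52 = 46 * 24 * 47 = 1 mod 53  <- first divisor giving 1
Order = 52

52


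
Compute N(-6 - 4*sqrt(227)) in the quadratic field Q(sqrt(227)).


N(a + b*sqrt(d)) = a^2 - d*b^2
= (-6)^2 - (227)*(-4)^2
= 36 - 3632
= -3596

-3596


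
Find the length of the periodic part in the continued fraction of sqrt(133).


Run the CF algorithm for sqrt(133).
a_0 = floor(sqrt(133)) = 11; set m_0=0, q_0=1.
Recurrence: m' = q*a - m,  q' = (d - m'^2)/q,  a' = floor((a_0 + m')/q').
  step 1: m=11, q=12, a=1
  step 2: m=1, q=11, a=1
  step 3: m=10, q=3, a=7
  step 4: m=11, q=4, a=5
  step 5: m=9, q=13, a=1
  step 6: m=4, q=9, a=1
  step 7: m=5, q=12, a=1
  step 8: m=7, q=7, a=2
  step 9: m=7, q=12, a=1
  step 10: m=5, q=9, a=1
  step 11: m=4, q=13, a=1
  step 12: m=9, q=4, a=5
  step 13: m=11, q=3, a=7
  step 14: m=10, q=11, a=1
  step 15: m=1, q=12, a=1
  step 16: m=11, q=1, a=22
a_16 = 2*a_0 = 22, so the period closes here.
sqrt(133) = [11; 1, 1, 7, 5, 1, 1, 1, 2, 1, 1, 1, 5, 7, 1, 1, 22]
Period length = 16

16


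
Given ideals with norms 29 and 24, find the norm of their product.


N(IJ) = N(I) * N(J)
= 29 * 24
= 696

696


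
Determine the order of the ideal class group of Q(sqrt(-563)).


K = Q(sqrt(-563)). d mod 4 = 1, so D = disc(K) = d = -563
h(K) equals the number of primitive reduced positive-definite forms (a, b, c) = a*x^2 + b*x*y + c*y^2 with b^2 - 4ac = D,
where reduced means |b| <= a <= c, with b >= 0 whenever |b| = a or a = c, and primitive means gcd(a, b, c) = 1.
Reduced forces 3a^2 <= |D| = 563, so 1 <= a <= 13; b must have the parity of D, and c = (b^2 - D)/(4a) must be an integer >= a.
Enumerate a = 1..13, b in [-a, a]:
  a=1: (1, 1, 141)  [1]
  a=2: none
  a=3: (3, -1, 47), (3, 1, 47)  [2]
  a=4..6: none
  a=7: (7, -5, 21), (7, 5, 21)  [2]
  a=8: none
  a=9: (9, -7, 17), (9, 7, 17)  [2]
  a=10: none
  a=11: (11, -3, 13), (11, 3, 13)  [2]
  a=12..13: none
Total reduced forms: 1 + 2 + 2 + 2 + 2 = 9
h = 9

9


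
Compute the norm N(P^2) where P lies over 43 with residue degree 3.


N(P^a) = p^(a*f)
= 43^(2*3)
= 43^6
= 6321363049

6321363049


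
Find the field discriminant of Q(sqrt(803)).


For K = Q(sqrt(d)) with d squarefree: disc(K) = d if d = 1 mod 4, and disc(K) = 4d if d = 2 or 3 mod 4.
Here d = 803, and d mod 4 = 3.
d = 3 mod 4, not 1 (O_K = Z[sqrt(d)]), so disc(K) = 4d = 4 * (803) = 3212

3212


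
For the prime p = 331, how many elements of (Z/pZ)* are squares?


For prime p, the number of non-zero quadratic residues is (p-1)/2.
= (331-1)/2
= 165

165


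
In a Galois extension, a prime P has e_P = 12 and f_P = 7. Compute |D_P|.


|D_P| = e * f
= 12 * 7
= 84

84


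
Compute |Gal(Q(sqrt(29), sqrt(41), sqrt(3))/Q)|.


The 3 square roots of distinct primes are multiplicatively independent over Q,
so [K:Q] = 2^3 and Gal(K/Q) is isomorphic to (Z/2Z)^3.
|Gal| = 2^3 = 8

8


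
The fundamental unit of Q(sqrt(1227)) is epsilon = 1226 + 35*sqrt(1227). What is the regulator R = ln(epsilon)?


epsilon = 1226 + 35*sqrt(1227)
= 2451.9996
R = ln(2451.9996)
= 7.8047

7.8047


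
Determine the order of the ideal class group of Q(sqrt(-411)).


K = Q(sqrt(-411)). d mod 4 = 1, so D = disc(K) = d = -411
h(K) equals the number of primitive reduced positive-definite forms (a, b, c) = a*x^2 + b*x*y + c*y^2 with b^2 - 4ac = D,
where reduced means |b| <= a <= c, with b >= 0 whenever |b| = a or a = c, and primitive means gcd(a, b, c) = 1.
Reduced forces 3a^2 <= |D| = 411, so 1 <= a <= 11; b must have the parity of D, and c = (b^2 - D)/(4a) must be an integer >= a.
Enumerate a = 1..11, b in [-a, a]:
  a=1: (1, 1, 103)  [1]
  a=2: none
  a=3: (3, 3, 35)  [1]
  a=4: none
  a=5: (5, -3, 21), (5, 3, 21)  [2]
  a=6: none
  a=7: (7, -3, 15), (7, 3, 15)  [2]
  a=8..11: none
Total reduced forms: 1 + 1 + 2 + 2 = 6
h = 6

6


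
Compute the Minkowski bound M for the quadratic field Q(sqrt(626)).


d = 626, d mod 4 = 2, so disc(K) = 4d = 2504; |disc(K)| = 2504
Real quadratic field, so n = 2, s = r2 = 0, r1 = 2
M = (n!/n^n) * (4/pi)^s * sqrt(|disc(K)|) = (2!/2^2) * (4/pi)^0 * sqrt(2504)
= 0.5 * 1.000000 * 50.039984
= 25.0200

25.0200


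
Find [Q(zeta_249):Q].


The degree equals Euler's totient phi(249).
249 = 3 * 83
phi(249) = 164

164


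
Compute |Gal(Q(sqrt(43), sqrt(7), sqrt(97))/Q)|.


The 3 square roots of distinct primes are multiplicatively independent over Q,
so [K:Q] = 2^3 and Gal(K/Q) is isomorphic to (Z/2Z)^3.
|Gal| = 2^3 = 8

8


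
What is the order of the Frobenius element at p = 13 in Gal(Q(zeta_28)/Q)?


The Frobenius at p in Gal(Q(zeta_n)/Q) = (Z/nZ)* is the class of p, so its order is ord_28(13), the smallest k >= 1 with 13^k = 1 mod 28.
n = 28 = 2^2 * 7, phi(28) = 12; the order divides phi(n).
Divisors of 12: 1, 2, 3, 4, 6, 12
Repeated squaring mod 28: 13^1 = 13, 13^2 = 1, 13^4 = 1, 13^8 = 1
Test divisors in increasing order:
  k=1: 13^1 = 13 mod 28
  k=2: 13^2 = 1 mod 28  <- first divisor giving 1
Order = 2

2


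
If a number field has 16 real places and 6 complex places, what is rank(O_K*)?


By Dirichlet's unit theorem:
rank = r1 + r2 - 1
= 16 + 6 - 1
= 21

21


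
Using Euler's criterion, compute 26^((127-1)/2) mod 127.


p = 127 is prime and the exponent is (p-1)/2 = 63, so by Euler's criterion 26^63 = (26/127) = +1 or -1 mod 127.
Compute by square-and-multiply:
  63 = 32 + 16 + 8 + 4 + 2 + 1 (binary 111111)
  Repeated squaring mod 127: 26^1 = 26, 26^2 = 41, 26^4 = 30, 26^8 = 11, 26^16 = 121, 26^32 = 36
  26^63 = 26^32 * 26^16 * 26^8 * 26^4 * 26^2 * 26^1 = 36 * 121 * 11 * 30 * 41 * 26 mod 127
    36 * 121 = 4356 = 38 mod 127
    38 * 11 = 418 = 37 mod 127
    37 * 30 = 1110 = 94 mod 127
    94 * 41 = 3854 = 44 mod 127
    44 * 26 = 1144 = 1 mod 127
  26^63 = 1 mod 127
Result 1: 26 is a quadratic residue mod 127.
26^63 mod 127 = 1

1


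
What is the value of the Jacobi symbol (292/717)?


Compute (292/717) via quadratic reciprocity:
  pull out 2: (2/717) = -1  (since 717 mod 8 = 5)
  pull out 2: (2/717) = -1  (since 717 mod 8 = 5)
  reciprocity: (73/717) -> +(717/73)
  reduce: (60/73)
  pull out 2: (2/73) = +1  (since 73 mod 8 = 1)
  pull out 2: (2/73) = +1  (since 73 mod 8 = 1)
  reciprocity: (15/73) -> +(73/15)
  reduce: (13/15)
  reciprocity: (13/15) -> +(15/13)
  reduce: (2/13)
  pull out 2: (2/13) = -1  (since 13 mod 8 = 5)
  (1/13) = 1
Product of signs = -1

-1


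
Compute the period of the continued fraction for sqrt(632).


Run the CF algorithm for sqrt(632).
a_0 = floor(sqrt(632)) = 25; set m_0=0, q_0=1.
Recurrence: m' = q*a - m,  q' = (d - m'^2)/q,  a' = floor((a_0 + m')/q').
  step 1: m=25, q=7, a=7
  step 2: m=24, q=8, a=6
  step 3: m=24, q=7, a=7
  step 4: m=25, q=1, a=50
a_4 = 2*a_0 = 50, so the period closes here.
sqrt(632) = [25; 7, 6, 7, 50]
Period length = 4

4


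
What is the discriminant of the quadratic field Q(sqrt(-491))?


For K = Q(sqrt(d)) with d squarefree: disc(K) = d if d = 1 mod 4, and disc(K) = 4d if d = 2 or 3 mod 4.
Here d = -491, and d mod 4 = 1.
d = 1 mod 4 (O_K = Z[(1+sqrt(d))/2]), so disc(K) = d = -491

-491


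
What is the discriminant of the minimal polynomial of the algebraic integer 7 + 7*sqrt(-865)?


The element 7 + 7*sqrt(-865) has minimal polynomial:
x^2 - 14*x + 42434
Discriminant = (-14)^2 - 4*(42434)
= 196 - 169736
= -169540

-169540


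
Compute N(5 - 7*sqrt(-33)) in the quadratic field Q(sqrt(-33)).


N(a + b*sqrt(d)) = a^2 - d*b^2
= (5)^2 - (-33)*(-7)^2
= 25 + 1617
= 1642

1642


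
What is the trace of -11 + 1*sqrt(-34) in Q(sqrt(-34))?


Tr(a + b*sqrt(d)) = (a + b*sqrt(d)) + (a - b*sqrt(d)) = 2a
= 2 * (-11)
= -22

-22


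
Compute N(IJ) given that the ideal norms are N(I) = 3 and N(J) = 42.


N(IJ) = N(I) * N(J)
= 3 * 42
= 126

126


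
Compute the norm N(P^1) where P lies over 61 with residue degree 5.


N(P^a) = p^(a*f)
= 61^(1*5)
= 61^5
= 844596301

844596301


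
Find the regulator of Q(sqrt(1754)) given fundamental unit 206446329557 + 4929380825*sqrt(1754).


epsilon = 206446329557 + 4929380825*sqrt(1754)
= 4.1289e+11
R = ln(4.1289e+11)
= 26.7465

26.7465


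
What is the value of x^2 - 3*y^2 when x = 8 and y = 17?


x^2 - d*y^2
= 8^2 - 3*17^2
= 64 - 867
= -803

-803


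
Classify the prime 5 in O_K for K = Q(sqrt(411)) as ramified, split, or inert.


K = Q(sqrt(411)). Since d mod 4 = 3, disc(K) = 1644.
Check p | disc: 1644 mod 5 = 4.
p does not divide disc. Compute Legendre symbol (d/p):
1^((5-1)/2) mod 5 = 1
(d/p) = 1, so p splits: (p) = P*P' with e=1, f=1, g=2.
Therefore p is split.

split


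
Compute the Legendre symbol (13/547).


p = 547 is prime, so compute (13/547) with the reciprocity algorithm (Jacobi-symbol steps: pull out 2s via (2/n), flip via reciprocity, reduce):
  reciprocity: (13/547) -> +(547/13)
  reduce: (1/13)
  (1/13) = 1
Product of signs = 1
(13/547) = 1

1


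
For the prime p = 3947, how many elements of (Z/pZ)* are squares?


For prime p, the number of non-zero quadratic residues is (p-1)/2.
= (3947-1)/2
= 1973

1973


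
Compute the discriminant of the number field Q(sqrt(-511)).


For K = Q(sqrt(d)) with d squarefree: disc(K) = d if d = 1 mod 4, and disc(K) = 4d if d = 2 or 3 mod 4.
Here d = -511, and d mod 4 = 1.
d = 1 mod 4 (O_K = Z[(1+sqrt(d))/2]), so disc(K) = d = -511

-511


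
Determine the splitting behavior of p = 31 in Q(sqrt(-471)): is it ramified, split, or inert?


K = Q(sqrt(-471)). Since d mod 4 = 1, disc(K) = -471.
Check p | disc: -471 mod 31 = 25.
p does not divide disc. Compute Legendre symbol (d/p):
25^((31-1)/2) mod 31 = 1
(d/p) = 1, so p splits: (p) = P*P' with e=1, f=1, g=2.
Therefore p is split.

split


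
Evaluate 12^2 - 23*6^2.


x^2 - d*y^2
= 12^2 - 23*6^2
= 144 - 828
= -684

-684


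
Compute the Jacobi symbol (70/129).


Compute (70/129) via quadratic reciprocity:
  pull out 2: (2/129) = +1  (since 129 mod 8 = 1)
  reciprocity: (35/129) -> +(129/35)
  reduce: (24/35)
  pull out 2: (2/35) = -1  (since 35 mod 8 = 3)
  pull out 2: (2/35) = -1  (since 35 mod 8 = 3)
  pull out 2: (2/35) = -1  (since 35 mod 8 = 3)
  reciprocity: (3/35) -> -(35/3)
  reduce: (2/3)
  pull out 2: (2/3) = -1  (since 3 mod 8 = 3)
  (1/3) = 1
Product of signs = -1

-1


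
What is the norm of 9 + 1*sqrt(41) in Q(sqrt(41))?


N(a + b*sqrt(d)) = a^2 - d*b^2
= (9)^2 - (41)*(1)^2
= 81 - 41
= 40

40


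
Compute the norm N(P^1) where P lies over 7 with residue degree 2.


N(P^a) = p^(a*f)
= 7^(1*2)
= 7^2
= 49

49


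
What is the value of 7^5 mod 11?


p = 11 is prime and the exponent is (p-1)/2 = 5, so by Euler's criterion 7^5 = (7/11) = +1 or -1 mod 11.
Compute by square-and-multiply:
  5 = 4 + 1 (binary 101)
  Repeated squaring mod 11: 7^1 = 7, 7^2 = 5, 7^4 = 3
  7^5 = 7^4 * 7^1 = 3 * 7 mod 11
    3 * 7 = 21 = 10 mod 11
  7^5 = 10 mod 11
Result 10 = p - 1 = -1 mod 11: 7 is a quadratic non-residue mod 11. As a residue in [0, p-1] the value is 10.
7^5 mod 11 = 10

10


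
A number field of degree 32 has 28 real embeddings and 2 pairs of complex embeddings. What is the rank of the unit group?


By Dirichlet's unit theorem:
rank = r1 + r2 - 1
= 28 + 2 - 1
= 29

29


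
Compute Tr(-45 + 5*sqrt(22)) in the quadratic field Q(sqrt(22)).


Tr(a + b*sqrt(d)) = (a + b*sqrt(d)) + (a - b*sqrt(d)) = 2a
= 2 * (-45)
= -90

-90


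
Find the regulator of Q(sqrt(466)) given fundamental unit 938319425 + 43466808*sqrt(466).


epsilon = 938319425 + 43466808*sqrt(466)
= 1.8766e+09
R = ln(1.8766e+09)
= 21.3527

21.3527


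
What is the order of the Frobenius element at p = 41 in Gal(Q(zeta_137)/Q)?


The Frobenius at p in Gal(Q(zeta_n)/Q) = (Z/nZ)* is the class of p, so its order is ord_137(41), the smallest k >= 1 with 41^k = 1 mod 137.
n = 137 = 137, phi(137) = 136; the order divides phi(n).
Divisors of 136: 1, 2, 4, 8, 17, 34, 68, 136
Repeated squaring mod 137: 41^1 = 41, 41^2 = 37, 41^4 = 136, 41^8 = 1, 41^16 = 1, 41^32 = 1, 41^64 = 1, 41^128 = 1
Test divisors in increasing order:
  k=1: 41^1 = 41 mod 137
  k=2: 41^2 = 37 mod 137
  k=4: 41^4 = 136 mod 137
  k=8: 41^8 = 1 mod 137  <- first divisor giving 1
Order = 8

8


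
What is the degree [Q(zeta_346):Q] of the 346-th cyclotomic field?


The degree equals Euler's totient phi(346).
346 = 2 * 173
phi(346) = 172

172


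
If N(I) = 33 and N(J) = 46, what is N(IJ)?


N(IJ) = N(I) * N(J)
= 33 * 46
= 1518

1518


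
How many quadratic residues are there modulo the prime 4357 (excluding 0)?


For prime p, the number of non-zero quadratic residues is (p-1)/2.
= (4357-1)/2
= 2178

2178


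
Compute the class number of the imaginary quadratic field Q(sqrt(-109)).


K = Q(sqrt(-109)). d mod 4 = 3, so D = disc(K) = 4d = -436
h(K) equals the number of primitive reduced positive-definite forms (a, b, c) = a*x^2 + b*x*y + c*y^2 with b^2 - 4ac = D,
where reduced means |b| <= a <= c, with b >= 0 whenever |b| = a or a = c, and primitive means gcd(a, b, c) = 1.
Reduced forces 3a^2 <= |D| = 436, so 1 <= a <= 12; b must have the parity of D, and c = (b^2 - D)/(4a) must be an integer >= a.
Enumerate a = 1..12, b in [-a, a]:
  a=1: (1, 0, 109)  [1]
  a=2: (2, 2, 55)  [1]
  a=3..4: none
  a=5: (5, -2, 22), (5, 2, 22)  [2]
  a=6..9: none
  a=10: (10, -2, 11), (10, 2, 11)  [2]
  a=11..12: none
Total reduced forms: 1 + 1 + 2 + 2 = 6
h = 6

6


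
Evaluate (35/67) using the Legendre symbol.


p = 67 is prime, so compute (35/67) with the reciprocity algorithm (Jacobi-symbol steps: pull out 2s via (2/n), flip via reciprocity, reduce):
  reciprocity: (35/67) -> -(67/35)
  reduce: (32/35)
  pull out 2: (2/35) = -1  (since 35 mod 8 = 3)
  pull out 2: (2/35) = -1  (since 35 mod 8 = 3)
  pull out 2: (2/35) = -1  (since 35 mod 8 = 3)
  pull out 2: (2/35) = -1  (since 35 mod 8 = 3)
  pull out 2: (2/35) = -1  (since 35 mod 8 = 3)
  (1/35) = 1
Product of signs = 1
(35/67) = 1

1


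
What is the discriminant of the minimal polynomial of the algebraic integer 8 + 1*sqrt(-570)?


The element 8 + 1*sqrt(-570) has minimal polynomial:
x^2 - 16*x + 634
Discriminant = (-16)^2 - 4*(634)
= 256 - 2536
= -2280

-2280


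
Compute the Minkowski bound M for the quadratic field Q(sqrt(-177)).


d = -177, d mod 4 = 3, so disc(K) = 4d = -708; |disc(K)| = 708
Imaginary quadratic field, so n = 2, s = r2 = 1, r1 = 0
M = (n!/n^n) * (4/pi)^s * sqrt(|disc(K)|) = (2!/2^2) * (4/pi)^1 * sqrt(708)
= 0.5 * 1.273240 * 26.608269
= 16.9394

16.9394


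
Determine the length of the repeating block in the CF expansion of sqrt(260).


Run the CF algorithm for sqrt(260).
a_0 = floor(sqrt(260)) = 16; set m_0=0, q_0=1.
Recurrence: m' = q*a - m,  q' = (d - m'^2)/q,  a' = floor((a_0 + m')/q').
  step 1: m=16, q=4, a=8
  step 2: m=16, q=1, a=32
a_2 = 2*a_0 = 32, so the period closes here.
sqrt(260) = [16; 8, 32]
Period length = 2

2


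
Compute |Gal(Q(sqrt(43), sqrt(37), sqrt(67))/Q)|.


The 3 square roots of distinct primes are multiplicatively independent over Q,
so [K:Q] = 2^3 and Gal(K/Q) is isomorphic to (Z/2Z)^3.
|Gal| = 2^3 = 8

8


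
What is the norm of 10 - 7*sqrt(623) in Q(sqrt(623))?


N(a + b*sqrt(d)) = a^2 - d*b^2
= (10)^2 - (623)*(-7)^2
= 100 - 30527
= -30427

-30427


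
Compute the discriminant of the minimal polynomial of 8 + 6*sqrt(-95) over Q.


The element 8 + 6*sqrt(-95) has minimal polynomial:
x^2 - 16*x + 3484
Discriminant = (-16)^2 - 4*(3484)
= 256 - 13936
= -13680

-13680


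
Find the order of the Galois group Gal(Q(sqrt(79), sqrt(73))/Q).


The 2 square roots of distinct primes are multiplicatively independent over Q,
so [K:Q] = 2^2 and Gal(K/Q) is isomorphic to (Z/2Z)^2.
|Gal| = 2^2 = 4

4


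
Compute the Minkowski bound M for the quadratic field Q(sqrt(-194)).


d = -194, d mod 4 = 2, so disc(K) = 4d = -776; |disc(K)| = 776
Imaginary quadratic field, so n = 2, s = r2 = 1, r1 = 0
M = (n!/n^n) * (4/pi)^s * sqrt(|disc(K)|) = (2!/2^2) * (4/pi)^1 * sqrt(776)
= 0.5 * 1.273240 * 27.856777
= 17.7342

17.7342


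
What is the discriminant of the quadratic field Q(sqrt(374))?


For K = Q(sqrt(d)) with d squarefree: disc(K) = d if d = 1 mod 4, and disc(K) = 4d if d = 2 or 3 mod 4.
Here d = 374, and d mod 4 = 2.
d = 2 mod 4, not 1 (O_K = Z[sqrt(d)]), so disc(K) = 4d = 4 * (374) = 1496

1496


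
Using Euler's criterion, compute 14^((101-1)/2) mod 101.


p = 101 is prime and the exponent is (p-1)/2 = 50, so by Euler's criterion 14^50 = (14/101) = +1 or -1 mod 101.
Compute by square-and-multiply:
  50 = 32 + 16 + 2 (binary 110010)
  Repeated squaring mod 101: 14^1 = 14, 14^2 = 95, 14^4 = 36, 14^8 = 84, 14^16 = 87, 14^32 = 95
  14^50 = 14^32 * 14^16 * 14^2 = 95 * 87 * 95 mod 101
    95 * 87 = 8265 = 84 mod 101
    84 * 95 = 7980 = 1 mod 101
  14^50 = 1 mod 101
Result 1: 14 is a quadratic residue mod 101.
14^50 mod 101 = 1

1


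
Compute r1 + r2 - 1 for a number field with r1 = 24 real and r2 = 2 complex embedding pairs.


By Dirichlet's unit theorem:
rank = r1 + r2 - 1
= 24 + 2 - 1
= 25

25


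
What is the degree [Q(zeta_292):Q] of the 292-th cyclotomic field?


The degree equals Euler's totient phi(292).
292 = 2^2 * 73
phi(292) = 144

144


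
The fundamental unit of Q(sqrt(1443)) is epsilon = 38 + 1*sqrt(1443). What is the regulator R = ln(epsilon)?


epsilon = 38 + 1*sqrt(1443)
= 75.9868
R = ln(75.9868)
= 4.3306

4.3306


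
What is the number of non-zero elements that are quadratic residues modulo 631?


For prime p, the number of non-zero quadratic residues is (p-1)/2.
= (631-1)/2
= 315

315


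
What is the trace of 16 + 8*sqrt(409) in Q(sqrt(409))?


Tr(a + b*sqrt(d)) = (a + b*sqrt(d)) + (a - b*sqrt(d)) = 2a
= 2 * (16)
= 32

32


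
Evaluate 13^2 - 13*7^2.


x^2 - d*y^2
= 13^2 - 13*7^2
= 169 - 637
= -468

-468


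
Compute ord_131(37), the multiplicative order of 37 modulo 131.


We want ord_131(37), the smallest k >= 1 with 37^k = 1 mod 131.
n = 131 = 131, phi(131) = 130; the order divides phi(n).
Divisors of 130: 1, 2, 5, 10, 13, 26, 65, 130
Repeated squaring mod 131: 37^1 = 37, 37^2 = 59, 37^4 = 75, 37^8 = 123, 37^16 = 64, 37^32 = 35, 37^64 = 46, 37^128 = 20
Test divisors in increasing order:
  k=1: 37^1 = 37 mod 131
  k=2: 37^2 = 59 mod 131
  k=5: 37^5 = 75 * 37 = 24 mod 131
  k=10: 37^10 = 123 * 59 = 52 mod 131
  k=13: 37^13 = 123 * 75 * 37 = 70 mod 131
  k=26: 37^26 = 64 * 123 * 59 = 53 mod 131
  k=65: 37^65 = 46 * 37 = 130 mod 131
  k=130: 37^130 = 20 * 59 = 1 mod 131  <- first divisor giving 1
Order = 130

130


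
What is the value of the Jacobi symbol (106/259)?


Compute (106/259) via quadratic reciprocity:
  pull out 2: (2/259) = -1  (since 259 mod 8 = 3)
  reciprocity: (53/259) -> +(259/53)
  reduce: (47/53)
  reciprocity: (47/53) -> +(53/47)
  reduce: (6/47)
  pull out 2: (2/47) = +1  (since 47 mod 8 = 7)
  reciprocity: (3/47) -> -(47/3)
  reduce: (2/3)
  pull out 2: (2/3) = -1  (since 3 mod 8 = 3)
  (1/3) = 1
Product of signs = -1

-1


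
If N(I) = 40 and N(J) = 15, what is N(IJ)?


N(IJ) = N(I) * N(J)
= 40 * 15
= 600

600


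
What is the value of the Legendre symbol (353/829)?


p = 829 is prime, so compute (353/829) with the reciprocity algorithm (Jacobi-symbol steps: pull out 2s via (2/n), flip via reciprocity, reduce):
  reciprocity: (353/829) -> +(829/353)
  reduce: (123/353)
  reciprocity: (123/353) -> +(353/123)
  reduce: (107/123)
  reciprocity: (107/123) -> -(123/107)
  reduce: (16/107)
  pull out 2: (2/107) = -1  (since 107 mod 8 = 3)
  pull out 2: (2/107) = -1  (since 107 mod 8 = 3)
  pull out 2: (2/107) = -1  (since 107 mod 8 = 3)
  pull out 2: (2/107) = -1  (since 107 mod 8 = 3)
  (1/107) = 1
Product of signs = -1
(353/829) = -1

-1


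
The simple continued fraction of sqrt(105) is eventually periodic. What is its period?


Run the CF algorithm for sqrt(105).
a_0 = floor(sqrt(105)) = 10; set m_0=0, q_0=1.
Recurrence: m' = q*a - m,  q' = (d - m'^2)/q,  a' = floor((a_0 + m')/q').
  step 1: m=10, q=5, a=4
  step 2: m=10, q=1, a=20
a_2 = 2*a_0 = 20, so the period closes here.
sqrt(105) = [10; 4, 20]
Period length = 2

2


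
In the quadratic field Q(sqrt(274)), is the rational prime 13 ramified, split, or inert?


K = Q(sqrt(274)). Since d mod 4 = 2, disc(K) = 1096.
Check p | disc: 1096 mod 13 = 4.
p does not divide disc. Compute Legendre symbol (d/p):
1^((13-1)/2) mod 13 = 1
(d/p) = 1, so p splits: (p) = P*P' with e=1, f=1, g=2.
Therefore p is split.

split


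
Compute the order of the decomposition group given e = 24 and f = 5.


|D_P| = e * f
= 24 * 5
= 120

120


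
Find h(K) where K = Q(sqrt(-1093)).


K = Q(sqrt(-1093)). d mod 4 = 3, so D = disc(K) = 4d = -4372
h(K) equals the number of primitive reduced positive-definite forms (a, b, c) = a*x^2 + b*x*y + c*y^2 with b^2 - 4ac = D,
where reduced means |b| <= a <= c, with b >= 0 whenever |b| = a or a = c, and primitive means gcd(a, b, c) = 1.
Reduced forces 3a^2 <= |D| = 4372, so 1 <= a <= 38; b must have the parity of D, and c = (b^2 - D)/(4a) must be an integer >= a.
Enumerate a = 1..38, b in [-a, a]:
  a=1: (1, 0, 1093)  [1]
  a=2: (2, 2, 547)  [1]
  a=3..12: none
  a=13: (13, -10, 86), (13, 10, 86)  [2]
  a=14..18: none
  a=19: (19, -6, 58), (19, 6, 58)  [2]
  a=20..25: none
  a=26: (26, -10, 43), (26, 10, 43)  [2]
  a=27..28: none
  a=29: (29, -6, 38), (29, 6, 38)  [2]
  a=30..38: none
Total reduced forms: 1 + 1 + 2 + 2 + 2 + 2 = 10
h = 10

10


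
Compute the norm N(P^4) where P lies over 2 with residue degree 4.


N(P^a) = p^(a*f)
= 2^(4*4)
= 2^16
= 65536

65536


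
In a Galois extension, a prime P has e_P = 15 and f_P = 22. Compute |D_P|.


|D_P| = e * f
= 15 * 22
= 330

330


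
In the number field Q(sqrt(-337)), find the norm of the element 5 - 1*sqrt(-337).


N(a + b*sqrt(d)) = a^2 - d*b^2
= (5)^2 - (-337)*(-1)^2
= 25 + 337
= 362

362


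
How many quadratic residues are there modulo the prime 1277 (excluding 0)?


For prime p, the number of non-zero quadratic residues is (p-1)/2.
= (1277-1)/2
= 638

638


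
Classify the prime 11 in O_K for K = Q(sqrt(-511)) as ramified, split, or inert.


K = Q(sqrt(-511)). Since d mod 4 = 1, disc(K) = -511.
Check p | disc: -511 mod 11 = 6.
p does not divide disc. Compute Legendre symbol (d/p):
6^((11-1)/2) mod 11 = -1
(d/p) = -1, so p is inert: (p) stays prime with e=1, f=2, g=1.
Therefore p is inert.

inert


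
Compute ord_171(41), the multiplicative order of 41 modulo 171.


We want ord_171(41), the smallest k >= 1 with 41^k = 1 mod 171.
n = 171 = 3^2 * 19, phi(171) = 108; the order divides phi(n).
Divisors of 108: 1, 2, 3, 4, 6, 9, 12, 18, 27, 36, 54, 108
Repeated squaring mod 171: 41^1 = 41, 41^2 = 142, 41^4 = 157, 41^8 = 25, 41^16 = 112, 41^32 = 61, 41^64 = 130
Test divisors in increasing order:
  k=1: 41^1 = 41 mod 171
  k=2: 41^2 = 142 mod 171
  k=3: 41^3 = 142 * 41 = 8 mod 171
  k=4: 41^4 = 157 mod 171
  k=6: 41^6 = 157 * 142 = 64 mod 171
  k=9: 41^9 = 25 * 41 = 170 mod 171
  k=12: 41^12 = 25 * 157 = 163 mod 171
  k=18: 41^18 = 112 * 142 = 1 mod 171  <- first divisor giving 1
Order = 18

18


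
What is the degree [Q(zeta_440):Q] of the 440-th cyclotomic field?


The degree equals Euler's totient phi(440).
440 = 2^3 * 5 * 11
phi(440) = 160

160


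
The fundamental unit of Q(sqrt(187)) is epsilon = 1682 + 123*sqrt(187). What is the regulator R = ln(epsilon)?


epsilon = 1682 + 123*sqrt(187)
= 3363.9997
R = ln(3363.9997)
= 8.1209

8.1209


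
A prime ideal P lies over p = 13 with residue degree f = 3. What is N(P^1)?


N(P^a) = p^(a*f)
= 13^(1*3)
= 13^3
= 2197

2197


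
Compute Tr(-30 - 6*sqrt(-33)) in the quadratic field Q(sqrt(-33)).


Tr(a + b*sqrt(d)) = (a + b*sqrt(d)) + (a - b*sqrt(d)) = 2a
= 2 * (-30)
= -60

-60


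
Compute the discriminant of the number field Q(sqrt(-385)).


For K = Q(sqrt(d)) with d squarefree: disc(K) = d if d = 1 mod 4, and disc(K) = 4d if d = 2 or 3 mod 4.
Here d = -385, and d mod 4 = 3.
d = 3 mod 4, not 1 (O_K = Z[sqrt(d)]), so disc(K) = 4d = 4 * (-385) = -1540

-1540


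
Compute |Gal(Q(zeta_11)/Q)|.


|Gal(Q(zeta_11)/Q)| = phi(11)
= 10

10


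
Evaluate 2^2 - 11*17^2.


x^2 - d*y^2
= 2^2 - 11*17^2
= 4 - 3179
= -3175

-3175


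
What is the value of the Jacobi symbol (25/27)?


Compute (25/27) via quadratic reciprocity:
  reciprocity: (25/27) -> +(27/25)
  reduce: (2/25)
  pull out 2: (2/25) = +1  (since 25 mod 8 = 1)
  (1/25) = 1
Product of signs = 1

1


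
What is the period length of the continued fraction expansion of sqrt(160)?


Run the CF algorithm for sqrt(160).
a_0 = floor(sqrt(160)) = 12; set m_0=0, q_0=1.
Recurrence: m' = q*a - m,  q' = (d - m'^2)/q,  a' = floor((a_0 + m')/q').
  step 1: m=12, q=16, a=1
  step 2: m=4, q=9, a=1
  step 3: m=5, q=15, a=1
  step 4: m=10, q=4, a=5
  step 5: m=10, q=15, a=1
  step 6: m=5, q=9, a=1
  step 7: m=4, q=16, a=1
  step 8: m=12, q=1, a=24
a_8 = 2*a_0 = 24, so the period closes here.
sqrt(160) = [12; 1, 1, 1, 5, 1, 1, 1, 24]
Period length = 8

8


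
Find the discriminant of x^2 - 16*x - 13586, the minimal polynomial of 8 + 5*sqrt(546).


The element 8 + 5*sqrt(546) has minimal polynomial:
x^2 - 16*x - 13586
Discriminant = (-16)^2 - 4*(-13586)
= 256 + 54344
= 54600

54600


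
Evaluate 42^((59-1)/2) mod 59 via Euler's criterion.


p = 59 is prime and the exponent is (p-1)/2 = 29, so by Euler's criterion 42^29 = (42/59) = +1 or -1 mod 59.
Compute by square-and-multiply:
  29 = 16 + 8 + 4 + 1 (binary 11101)
  Repeated squaring mod 59: 42^1 = 42, 42^2 = 53, 42^4 = 36, 42^8 = 57, 42^16 = 4
  42^29 = 42^16 * 42^8 * 42^4 * 42^1 = 4 * 57 * 36 * 42 mod 59
    4 * 57 = 228 = 51 mod 59
    51 * 36 = 1836 = 7 mod 59
    7 * 42 = 294 = 58 mod 59
  42^29 = 58 mod 59
Result 58 = p - 1 = -1 mod 59: 42 is a quadratic non-residue mod 59. As a residue in [0, p-1] the value is 58.
42^29 mod 59 = 58

58


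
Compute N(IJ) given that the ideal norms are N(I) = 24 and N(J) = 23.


N(IJ) = N(I) * N(J)
= 24 * 23
= 552

552


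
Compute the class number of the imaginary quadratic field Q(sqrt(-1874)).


K = Q(sqrt(-1874)). d mod 4 = 2, so D = disc(K) = 4d = -7496
h(K) equals the number of primitive reduced positive-definite forms (a, b, c) = a*x^2 + b*x*y + c*y^2 with b^2 - 4ac = D,
where reduced means |b| <= a <= c, with b >= 0 whenever |b| = a or a = c, and primitive means gcd(a, b, c) = 1.
Reduced forces 3a^2 <= |D| = 7496, so 1 <= a <= 49; b must have the parity of D, and c = (b^2 - D)/(4a) must be an integer >= a.
Enumerate a = 1..49, b in [-a, a]:
  a=1: (1, 0, 1874)  [1]
  a=2: (2, 0, 937)  [1]
  a=3: (3, -2, 625), (3, 2, 625)  [2]
  a=4: none
  a=5: (5, -2, 375), (5, 2, 375)  [2]
  a=6: (6, -4, 313), (6, 4, 313)  [2]
  a=7: (7, -6, 269), (7, 6, 269)  [2]
  a=8: none
  a=9: (9, -8, 210), (9, 8, 210)  [2]
  a=10: (10, -8, 189), (10, 8, 189)  [2]
  a=11..13: none
  a=14: (14, -8, 135), (14, 8, 135)  [2]
  a=15: (15, -8, 126), (15, -2, 125), (15, 2, 125), (15, 8, 126)  [4]
  a=16: none
  a=17: (17, -16, 114), (17, 16, 114)  [2]
  a=18: (18, -8, 105), (18, 8, 105)  [2]
  a=19: (19, -16, 102), (19, 16, 102)  [2]
  a=20: none
  a=21: (21, -20, 94), (21, -8, 90), (21, 8, 90), (21, 20, 94)  [4]
  a=22: none
  a=23: (23, -18, 85), (23, 18, 85)  [2]
  a=24: none
  a=25: (25, -2, 75), (25, 2, 75)  [2]
  a=26: none
  a=27: (27, -8, 70), (27, 8, 70)  [2]
  a=28..29: none
  a=30: (30, -28, 69), (30, -8, 63), (30, 8, 63), (30, 28, 69)  [4]
  a=31..33: none
  a=34: (34, -16, 57), (34, 16, 57)  [2]
  a=35: (35, -22, 57), (35, -8, 54), (35, 8, 54), (35, 22, 57)  [4]
  a=36..37: none
  a=38: (38, -16, 51), (38, 16, 51)  [2]
  a=39..41: none
  a=42: (42, -20, 47), (42, -8, 45), (42, 8, 45), (42, 20, 47)  [4]
  a=43..44: none
  a=45: (45, -28, 46), (45, 28, 46)  [2]
  a=46..48: none
  a=49: (49, -48, 50), (49, 48, 50)  [2]
Total reduced forms: 1 + 1 + 2 + 2 + 2 + 2 + 2 + 2 + 2 + 4 + 2 + 2 + 2 + 4 + 2 + 2 + 2 + 4 + 2 + 4 + 2 + 4 + 2 + 2 = 56
h = 56

56


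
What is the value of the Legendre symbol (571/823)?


p = 823 is prime, so compute (571/823) with the reciprocity algorithm (Jacobi-symbol steps: pull out 2s via (2/n), flip via reciprocity, reduce):
  reciprocity: (571/823) -> -(823/571)
  reduce: (252/571)
  pull out 2: (2/571) = -1  (since 571 mod 8 = 3)
  pull out 2: (2/571) = -1  (since 571 mod 8 = 3)
  reciprocity: (63/571) -> -(571/63)
  reduce: (4/63)
  pull out 2: (2/63) = +1  (since 63 mod 8 = 7)
  pull out 2: (2/63) = +1  (since 63 mod 8 = 7)
  (1/63) = 1
Product of signs = 1
(571/823) = 1

1


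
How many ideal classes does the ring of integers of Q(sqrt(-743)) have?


K = Q(sqrt(-743)). d mod 4 = 1, so D = disc(K) = d = -743
h(K) equals the number of primitive reduced positive-definite forms (a, b, c) = a*x^2 + b*x*y + c*y^2 with b^2 - 4ac = D,
where reduced means |b| <= a <= c, with b >= 0 whenever |b| = a or a = c, and primitive means gcd(a, b, c) = 1.
Reduced forces 3a^2 <= |D| = 743, so 1 <= a <= 15; b must have the parity of D, and c = (b^2 - D)/(4a) must be an integer >= a.
Enumerate a = 1..15, b in [-a, a]:
  a=1: (1, 1, 186)  [1]
  a=2: (2, -1, 93), (2, 1, 93)  [2]
  a=3: (3, -1, 62), (3, 1, 62)  [2]
  a=4: (4, -3, 47), (4, 3, 47)  [2]
  a=5: none
  a=6: (6, -5, 32), (6, -1, 31), (6, 1, 31), (6, 5, 32)  [4]
  a=7: none
  a=8: (8, -5, 24), (8, 5, 24)  [2]
  a=9: (9, -7, 22), (9, 7, 22)  [2]
  a=10: none
  a=11: (11, -7, 18), (11, 7, 18)  [2]
  a=12: (12, -11, 18), (12, -5, 16), (12, 5, 16), (12, 11, 18)  [4]
  a=13..15: none
Total reduced forms: 1 + 2 + 2 + 2 + 4 + 2 + 2 + 2 + 4 = 21
h = 21

21
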